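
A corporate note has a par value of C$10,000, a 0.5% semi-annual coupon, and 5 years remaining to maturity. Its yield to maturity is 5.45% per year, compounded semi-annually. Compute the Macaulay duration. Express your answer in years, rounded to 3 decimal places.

Periodic yield y = 0.02725. Discount each cash flow and weight by its period:
  t   CF        PV=CF/(1+0.02725)^t    t·PV
  1        25.00        24.3368        24.3368
  2        25.00        23.6912        47.3825
  3        25.00        23.0628        69.1883
  4        25.00        22.4510        89.8039
  5        25.00        21.8554       109.2771
  6        25.00        21.2757       127.6540
  7        25.00        20.7113       144.9790
  8        25.00        20.1619       161.2950
  9        25.00        19.6270       176.6433
  10   10,025.00     7,661.6601    76,616.6011
  Σ                  7,858.8332    77,567.1610
Price P = Σ PV = 7,858.8332.
Macaulay duration = Σ(t·PV) / P = 77,567.1610 / 7,858.8332 = 9.87006 half-year periods.
In years: 9.87006 / 2 = 4.93503 years.

4.935 years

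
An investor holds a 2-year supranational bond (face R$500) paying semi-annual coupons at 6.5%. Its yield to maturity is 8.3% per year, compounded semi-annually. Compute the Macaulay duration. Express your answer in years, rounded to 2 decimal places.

1.91 years

Periodic yield y = 0.0415. Discount each cash flow and weight by its period:
  t   CF        PV=CF/(1+0.0415)^t    t·PV
  1        16.25        15.6025        15.6025
  2        16.25        14.9808        29.9616
  3        16.25        14.3839        43.1516
  4       516.25       438.7559     1,755.0236
  Σ                    483.7231     1,843.7393
Price P = Σ PV = 483.7231.
Macaulay duration = Σ(t·PV) / P = 1,843.7393 / 483.7231 = 3.81156 half-year periods.
In years: 3.81156 / 2 = 1.90578 years.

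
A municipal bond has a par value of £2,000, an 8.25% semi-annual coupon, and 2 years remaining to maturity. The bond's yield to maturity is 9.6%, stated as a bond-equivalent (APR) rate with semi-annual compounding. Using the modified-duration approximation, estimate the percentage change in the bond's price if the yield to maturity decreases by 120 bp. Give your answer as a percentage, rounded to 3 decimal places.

+2.156%

Periodic yield y = 0.048. Modified duration first:
  t   CF        PV=CF/(1+0.048)^t    t·PV
  1        82.50        78.7214        78.7214
  2        82.50        75.1158       150.2316
  3        82.50        71.6754       215.0262
  4     2,082.50     1,726.3938     6,905.5754
  Σ                  1,951.9064     7,349.5546
P = 1,951.9064; D_Mac = 3.76532 half-year periods = 1.88266 yrs; D_mod = 1.88266/(1+0.048) = 1.79643 yrs.
ΔP/P ≈ -D_mod · Δy = -1.79643 × (-0.012) = +0.021557 = +2.1557%.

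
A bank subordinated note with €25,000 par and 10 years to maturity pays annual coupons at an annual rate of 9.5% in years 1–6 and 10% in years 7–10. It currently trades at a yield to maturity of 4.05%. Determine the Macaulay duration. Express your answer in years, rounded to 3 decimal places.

Periodic yield y = 0.0405. Discount each cash flow and weight by its year:
  t   CF        PV=CF/(1+0.0405)^t    t·PV
  1     2,375.00     2,282.5565     2,282.5565
  2     2,375.00     2,193.7112     4,387.4223
  3     2,375.00     2,108.3240     6,324.9721
  4     2,375.00     2,026.2605     8,105.0420
  5     2,375.00     1,947.3911     9,736.9557
  6     2,375.00     1,871.5917    11,229.5501
  7     2,500.00     1,893.4133    13,253.8929
  8     2,500.00     1,819.7148    14,557.7186
  9     2,500.00     1,748.8850    15,739.9648
  10   27,500.00    18,488.9330   184,889.3299
  Σ                 36,380.7810   270,507.4048
Price P = Σ PV = 36,380.7810.
Macaulay duration = Σ(t·PV) / P = 270,507.4048 / 36,380.7810 = 7.43545 years.

7.435 years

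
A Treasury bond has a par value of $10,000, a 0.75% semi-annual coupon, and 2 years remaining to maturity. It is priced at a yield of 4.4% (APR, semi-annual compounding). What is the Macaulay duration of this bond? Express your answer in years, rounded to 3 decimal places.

1.988 years

Periodic yield y = 0.022. Discount each cash flow and weight by its period:
  t   CF        PV=CF/(1+0.022)^t    t·PV
  1        37.50        36.6928        36.6928
  2        37.50        35.9029        71.8058
  3        37.50        35.1300       105.3901
  4    10,037.50     9,200.7234    36,802.8936
  Σ                  9,308.4491    37,016.7823
Price P = Σ PV = 9,308.4491.
Macaulay duration = Σ(t·PV) / P = 37,016.7823 / 9,308.4491 = 3.97669 half-year periods.
In years: 3.97669 / 2 = 1.98834 years.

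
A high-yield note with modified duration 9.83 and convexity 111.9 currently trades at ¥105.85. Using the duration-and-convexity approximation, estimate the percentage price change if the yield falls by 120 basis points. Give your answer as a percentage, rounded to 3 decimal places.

+12.602%

Duration effect: -D_mod·Δy = -9.83 × (-0.012) = +0.117960
Convexity effect: ½·C·(Δy)² = 0.5 × 111.9 × (-0.012)² = +0.0080568
ΔP/P ≈ +0.117960 + 0.0080568 = +0.1260168
= +12.60168%.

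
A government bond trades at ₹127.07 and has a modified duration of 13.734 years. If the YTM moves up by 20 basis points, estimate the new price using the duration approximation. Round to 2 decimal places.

₹123.58

Duration approximation: ΔP/P ≈ -D_mod · Δy = -13.734 × (+0.002) = -0.027468.
New price ≈ 127.07 × (1 - 0.027468) = 123.57964124.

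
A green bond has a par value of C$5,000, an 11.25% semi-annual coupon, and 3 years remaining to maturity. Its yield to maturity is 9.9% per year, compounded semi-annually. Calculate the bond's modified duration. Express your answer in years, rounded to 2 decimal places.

2.51 years

Periodic yield y = 0.0495. First find Macaulay duration:
  t   CF        PV=CF/(1+0.0495)^t    t·PV
  1       281.25       267.9848       267.9848
  2       281.25       255.3452       510.6903
  3       281.25       243.3017       729.9052
  4       281.25       231.8263       927.3053
  5       281.25       220.8922     1,104.4608
  6     5,281.25     3,952.2287    23,713.3723
  Σ                  5,171.5789    27,253.7187
P = 5,171.5789; Macaulay duration = 27,253.7187 / 5,171.5789 = 5.26990 half-year periods = 2.63495 years.
Modified duration = D_Mac / (1 + y) = 2.63495 / 1.0495 = 2.51067 years.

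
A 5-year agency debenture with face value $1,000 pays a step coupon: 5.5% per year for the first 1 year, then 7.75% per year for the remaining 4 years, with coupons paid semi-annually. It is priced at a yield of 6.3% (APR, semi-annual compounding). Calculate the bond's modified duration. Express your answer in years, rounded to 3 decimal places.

Periodic yield y = 0.0315. First find Macaulay duration:
  t   CF        PV=CF/(1+0.0315)^t    t·PV
  1        27.50        26.6602        26.6602
  2        27.50        25.8461        51.6921
  3        38.75        35.3073       105.9218
  4        38.75        34.2290       136.9162
  5        38.75        33.1838       165.9188
  6        38.75        32.1704       193.0223
  7        38.75        31.1880       218.3158
  8        38.75        30.2355       241.8844
  9        38.75        29.3122       263.8099
  10    1,038.75       761.7610     7,617.6096
  Σ                  1,039.8934     9,021.7511
P = 1,039.8934; Macaulay duration = 9,021.7511 / 1,039.8934 = 8.67565 half-year periods = 4.33782 years.
Modified duration = D_Mac / (1 + y) = 4.33782 / 1.0315 = 4.20536 years.

4.205 years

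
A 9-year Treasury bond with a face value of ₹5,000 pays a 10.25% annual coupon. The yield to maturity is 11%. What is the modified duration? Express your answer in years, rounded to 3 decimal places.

Periodic yield y = 0.11. First find Macaulay duration:
  t   CF        PV=CF/(1+0.11)^t    t·PV
  1       512.50       461.7117       461.7117
  2       512.50       415.9565       831.9130
  3       512.50       374.7356     1,124.2067
  4       512.50       337.5996     1,350.3985
  5       512.50       304.1438     1,520.7190
  6       512.50       274.0034     1,644.0206
  7       512.50       246.8499     1,727.9495
  8       512.50       222.3873     1,779.0986
  9     5,512.50     2,154.9728    19,394.7552
  Σ                  4,792.3607    29,834.7730
P = 4,792.3607; Macaulay duration = 29,834.7730 / 4,792.3607 = 6.22549 years.
Modified duration = D_Mac / (1 + y) = 6.22549 / 1.11 = 5.60855 years.

5.609 years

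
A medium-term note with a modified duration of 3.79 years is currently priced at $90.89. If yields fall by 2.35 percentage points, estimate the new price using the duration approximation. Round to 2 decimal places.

Duration approximation: ΔP/P ≈ -D_mod · Δy = -3.79 × (-0.0235) = +0.089065.
New price ≈ 90.89 × (1 + 0.089065) = 98.98511785.

$98.99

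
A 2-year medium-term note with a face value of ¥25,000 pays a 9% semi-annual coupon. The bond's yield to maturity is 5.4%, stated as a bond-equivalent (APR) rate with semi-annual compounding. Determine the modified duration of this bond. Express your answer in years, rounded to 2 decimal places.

1.83 years

Periodic yield y = 0.027. First find Macaulay duration:
  t   CF        PV=CF/(1+0.027)^t    t·PV
  1     1,125.00     1,095.4236     1,095.4236
  2     1,125.00     1,066.6247     2,133.2494
  3     1,125.00     1,038.5830     3,115.7489
  4    26,125.00    23,484.1326    93,936.5306
  Σ                 26,684.7639   100,280.9524
P = 26,684.7639; Macaulay duration = 100,280.9524 / 26,684.7639 = 3.75799 half-year periods = 1.87899 years.
Modified duration = D_Mac / (1 + y) = 1.87899 / 1.027 = 1.82959 years.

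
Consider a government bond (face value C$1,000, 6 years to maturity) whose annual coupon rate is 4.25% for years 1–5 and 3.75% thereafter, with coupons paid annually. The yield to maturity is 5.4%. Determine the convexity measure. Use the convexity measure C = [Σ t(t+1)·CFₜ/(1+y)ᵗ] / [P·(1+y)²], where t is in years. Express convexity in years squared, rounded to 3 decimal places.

With y = 0.054:
  t   CF        PV=CF/(1+0.054)^t    t·PV        t(t+1)·PV
  1        42.50        40.3226        40.3226          80.6452
  2        42.50        38.2567        76.5134         229.5403
  3        42.50        36.2967       108.8901         435.5604
  4        42.50        34.4371       137.7484         688.7419
  5        42.50        32.6728       163.3638         980.1829
  6     1,037.50       756.7361     4,540.4165      31,782.9153
  Σ                    938.7219     5,067.2548      34,197.5859
P = 938.7219.
Convexity = Σ t(t+1)·PV / [P·(1+y)²] = 34,197.5859 / (938.7219 × 1.110916) = 32.79271.

32.793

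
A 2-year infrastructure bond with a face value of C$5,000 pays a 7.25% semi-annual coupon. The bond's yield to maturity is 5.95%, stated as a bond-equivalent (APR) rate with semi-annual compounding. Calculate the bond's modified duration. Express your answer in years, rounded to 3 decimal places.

1.844 years

Periodic yield y = 0.02975. First find Macaulay duration:
  t   CF        PV=CF/(1+0.02975)^t    t·PV
  1       181.25       176.0136       176.0136
  2       181.25       170.9285       341.8569
  3       181.25       165.9903       497.9708
  4     5,181.25     4,607.9456    18,431.7825
  Σ                  5,120.8780    19,447.6238
P = 5,120.8780; Macaulay duration = 19,447.6238 / 5,120.8780 = 3.79771 half-year periods = 1.89886 years.
Modified duration = D_Mac / (1 + y) = 1.89886 / 1.02975 = 1.84400 years.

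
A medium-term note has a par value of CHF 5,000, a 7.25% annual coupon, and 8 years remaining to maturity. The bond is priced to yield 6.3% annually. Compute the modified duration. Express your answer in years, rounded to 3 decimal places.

6.015 years

Periodic yield y = 0.063. First find Macaulay duration:
  t   CF        PV=CF/(1+0.063)^t    t·PV
  1       362.50       341.0160       341.0160
  2       362.50       320.8053       641.6105
  3       362.50       301.7923       905.3770
  4       362.50       283.9062     1,135.6250
  5       362.50       267.0802     1,335.4010
  6       362.50       251.2514     1,507.5082
  7       362.50       236.3606     1,654.5245
  8     5,362.50     3,289.2826    26,314.2609
  Σ                  5,291.4947    33,835.3231
P = 5,291.4947; Macaulay duration = 33,835.3231 / 5,291.4947 = 6.39428 years.
Modified duration = D_Mac / (1 + y) = 6.39428 / 1.063 = 6.01532 years.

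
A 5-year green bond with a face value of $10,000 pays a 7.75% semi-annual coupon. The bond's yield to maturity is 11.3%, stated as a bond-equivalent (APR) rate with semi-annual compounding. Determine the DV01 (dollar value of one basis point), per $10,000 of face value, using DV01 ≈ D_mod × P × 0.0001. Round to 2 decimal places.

Periodic yield y = 0.0565.
  t   CF        PV=CF/(1+0.0565)^t    t·PV
  1       387.50       366.7771       366.7771
  2       387.50       347.1624       694.3248
  3       387.50       328.5967       985.7901
  4       387.50       311.0239     1,244.0954
  5       387.50       294.3908     1,471.9539
  6       387.50       278.6472     1,671.8833
  7       387.50       263.7456     1,846.2191
  8       387.50       249.6409     1,997.1270
  9       387.50       236.2905     2,126.6142
  10   10,387.50     5,995.3704    59,953.7045
  Σ                  8,671.6454    72,358.4894
P = 8,671.6454; D_Mac = 8.34426 half-year periods = 4.17213 yrs; D_mod = 3.94901 yrs.
DV01 ≈ 3.94901 × 8,671.6454 × 0.0001 = 3.424443.

$3.42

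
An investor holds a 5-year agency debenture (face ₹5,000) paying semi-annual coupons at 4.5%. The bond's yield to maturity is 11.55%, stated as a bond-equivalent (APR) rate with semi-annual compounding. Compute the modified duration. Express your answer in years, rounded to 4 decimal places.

Periodic yield y = 0.05775. First find Macaulay duration:
  t   CF        PV=CF/(1+0.05775)^t    t·PV
  1       112.50       106.3578       106.3578
  2       112.50       100.5510       201.1020
  3       112.50        95.0612       285.1837
  4       112.50        89.8712       359.4847
  5       112.50        84.9645       424.8223
  6       112.50        80.3257       481.9540
  7       112.50        75.9401       531.5808
  8       112.50        71.7940       574.3521
  9       112.50        67.8743       610.8685
  10    5,112.50     2,916.1038    29,161.0381
  Σ                  3,688.8436    32,736.7442
P = 3,688.8436; Macaulay duration = 32,736.7442 / 3,688.8436 = 8.87453 half-year periods = 4.43726 years.
Modified duration = D_Mac / (1 + y) = 4.43726 / 1.05775 = 4.19500 years.

4.1950 years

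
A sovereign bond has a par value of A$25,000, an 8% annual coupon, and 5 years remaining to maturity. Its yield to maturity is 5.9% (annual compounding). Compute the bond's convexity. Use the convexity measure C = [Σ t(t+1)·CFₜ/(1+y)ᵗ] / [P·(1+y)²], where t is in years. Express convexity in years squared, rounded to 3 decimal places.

With y = 0.059:
  t   CF        PV=CF/(1+0.059)^t    t·PV        t(t+1)·PV
  1     2,000.00     1,888.5741     1,888.5741       3,777.1483
  2     2,000.00     1,783.3561     3,566.7122      10,700.1367
  3     2,000.00     1,684.0001     5,052.0003      20,208.0013
  4     2,000.00     1,590.1795     6,360.7181      31,803.5904
  5    27,000.00    20,271.4103   101,357.0514     608,142.3085
  Σ                 27,217.5202   118,225.0562     674,631.1851
P = 27,217.5202.
Convexity = Σ t(t+1)·PV / [P·(1+y)²] = 674,631.1851 / (27,217.5202 × 1.121481) = 22.10171.

22.102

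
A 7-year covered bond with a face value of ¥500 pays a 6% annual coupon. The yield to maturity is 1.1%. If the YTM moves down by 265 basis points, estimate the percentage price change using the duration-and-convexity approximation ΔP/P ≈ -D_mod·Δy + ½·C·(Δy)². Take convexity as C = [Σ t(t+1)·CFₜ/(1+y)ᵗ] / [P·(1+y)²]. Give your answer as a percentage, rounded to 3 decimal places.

With y = 0.011:
  t   CF        PV=CF/(1+0.011)^t    t·PV        t(t+1)·PV
  1        30.00        29.6736        29.6736          59.3472
  2        30.00        29.3507        58.7015         176.1044
  3        30.00        29.0314        87.0942         348.3766
  4        30.00        28.7155       114.8621         574.3103
  5        30.00        28.4031       142.0154         852.0925
  6        30.00        28.0940       168.5643       1,179.9500
  7       530.00       490.9280     3,436.4958      27,491.9666
  Σ                    664.1963     4,037.4068      30,682.1476
P = 664.1963; D_Mac = 6.07863 yrs; D_mod = 6.01250 yrs; C = 45.19464.
Duration effect: -6.01250 × (-0.0265) = +0.159331
Convexity effect: 0.5 × 45.19464 × (-0.0265)² = +0.0158690
ΔP/P ≈ +0.159331 + 0.0158690 = +0.175200 = +17.5200%.

+17.520%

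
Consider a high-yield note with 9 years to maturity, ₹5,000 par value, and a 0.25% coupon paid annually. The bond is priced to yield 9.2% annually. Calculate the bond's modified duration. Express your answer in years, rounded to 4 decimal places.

8.1084 years

Periodic yield y = 0.092. First find Macaulay duration:
  t   CF        PV=CF/(1+0.092)^t    t·PV
  1        12.50        11.4469        11.4469
  2        12.50        10.4825        20.9650
  3        12.50         9.5994        28.7981
  4        12.50         8.7906        35.1625
  5        12.50         8.0500        40.2501
  6        12.50         7.3718        44.2309
  7        12.50         6.7507        47.2552
  8        12.50         6.1820        49.4560
  9     5,012.50     2,270.1295    20,431.1659
  Σ                  2,338.8035    20,708.7304
P = 2,338.8035; Macaulay duration = 20,708.7304 / 2,338.8035 = 8.85441 years.
Modified duration = D_Mac / (1 + y) = 8.85441 / 1.092 = 8.10844 years.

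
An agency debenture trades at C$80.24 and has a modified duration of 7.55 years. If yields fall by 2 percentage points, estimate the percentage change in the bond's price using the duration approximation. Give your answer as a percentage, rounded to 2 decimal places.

+15.10%

Duration approximation: ΔP/P ≈ -D_mod · Δy = -7.55 × (-0.02) = +0.151000.
As a percentage: +15.1000%.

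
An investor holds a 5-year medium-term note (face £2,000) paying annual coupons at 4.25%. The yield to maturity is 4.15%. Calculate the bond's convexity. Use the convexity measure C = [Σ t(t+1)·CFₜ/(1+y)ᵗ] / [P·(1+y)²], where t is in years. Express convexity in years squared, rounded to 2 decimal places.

24.79

With y = 0.0415:
  t   CF        PV=CF/(1+0.0415)^t    t·PV        t(t+1)·PV
  1        85.00        81.6131        81.6131         163.2261
  2        85.00        78.3611       156.7221         470.1664
  3        85.00        75.2387       225.7160         902.8640
  4        85.00        72.2407       288.9627       1,444.8136
  5     2,085.00     1,701.4128     8,507.0638      51,042.3831
  Σ                  2,008.8663     9,260.0778      54,023.4533
P = 2,008.8663.
Convexity = Σ t(t+1)·PV / [P·(1+y)²] = 54,023.4533 / (2,008.8663 × 1.084722) = 24.79207.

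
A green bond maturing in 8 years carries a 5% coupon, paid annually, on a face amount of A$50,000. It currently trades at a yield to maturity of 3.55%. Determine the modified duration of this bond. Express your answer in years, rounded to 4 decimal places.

Periodic yield y = 0.0355. First find Macaulay duration:
  t   CF        PV=CF/(1+0.0355)^t    t·PV
  1     2,500.00     2,414.2926     2,414.2926
  2     2,500.00     2,331.5235     4,663.0471
  3     2,500.00     2,251.5920     6,754.7760
  4     2,500.00     2,174.4008     8,697.6031
  5     2,500.00     2,099.8559    10,499.2795
  6     2,500.00     2,027.8666    12,167.1998
  7     2,500.00     1,958.3454    13,708.4176
  8    52,500.00    39,715.3576   317,722.8610
  Σ                 54,973.2345   376,627.4767
P = 54,973.2345; Macaulay duration = 376,627.4767 / 54,973.2345 = 6.85111 years.
Modified duration = D_Mac / (1 + y) = 6.85111 / 1.0355 = 6.61623 years.

6.6162 years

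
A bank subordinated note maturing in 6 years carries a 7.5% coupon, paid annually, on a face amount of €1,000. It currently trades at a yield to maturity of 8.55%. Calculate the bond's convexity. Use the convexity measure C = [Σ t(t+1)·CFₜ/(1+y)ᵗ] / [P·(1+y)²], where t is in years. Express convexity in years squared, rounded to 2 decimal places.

With y = 0.0855:
  t   CF        PV=CF/(1+0.0855)^t    t·PV        t(t+1)·PV
  1        75.00        69.0926        69.0926         138.1852
  2        75.00        63.6505       127.3009         381.9028
  3        75.00        58.6370       175.9110         703.6441
  4        75.00        54.0184       216.0737       1,080.3686
  5        75.00        49.7636       248.8182       1,492.9091
  6     1,075.00       657.0970     3,942.5821      27,598.0748
  Σ                    952.2591     4,779.7786      31,395.0846
P = 952.2591.
Convexity = Σ t(t+1)·PV / [P·(1+y)²] = 31,395.0846 / (952.2591 × 1.178310) = 27.97994.

27.98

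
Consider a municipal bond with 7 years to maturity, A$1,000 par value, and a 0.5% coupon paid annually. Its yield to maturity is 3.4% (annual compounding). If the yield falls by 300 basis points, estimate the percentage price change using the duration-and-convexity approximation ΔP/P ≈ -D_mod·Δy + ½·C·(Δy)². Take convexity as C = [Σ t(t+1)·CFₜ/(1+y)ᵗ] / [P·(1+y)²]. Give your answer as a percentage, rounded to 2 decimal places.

+22.27%

With y = 0.034:
  t   CF        PV=CF/(1+0.034)^t    t·PV        t(t+1)·PV
  1         5.00         4.8356         4.8356           9.6712
  2         5.00         4.6766         9.3532          28.0595
  3         5.00         4.5228        13.5684          54.2737
  4         5.00         4.3741        17.4964          87.4818
  5         5.00         4.2303        21.1513         126.9079
  6         5.00         4.0912        24.5470         171.8288
  7     1,005.00       795.2841     5,566.9886      44,535.9086
  Σ                    822.0146     5,657.9404      45,014.1316
P = 822.0146; D_Mac = 6.88302 yrs; D_mod = 6.65669 yrs; C = 51.21867.
Duration effect: -6.65669 × (-0.03) = +0.199701
Convexity effect: 0.5 × 51.21867 × (-0.03)² = +0.0230484
ΔP/P ≈ +0.199701 + 0.0230484 = +0.222749 = +22.2749%.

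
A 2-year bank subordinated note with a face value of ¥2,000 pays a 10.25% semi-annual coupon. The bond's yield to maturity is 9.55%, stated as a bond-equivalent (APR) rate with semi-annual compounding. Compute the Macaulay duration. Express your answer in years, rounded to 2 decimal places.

Periodic yield y = 0.04775. Discount each cash flow and weight by its period:
  t   CF        PV=CF/(1+0.04775)^t    t·PV
  1       102.50        97.8287        97.8287
  2       102.50        93.3703       186.7405
  3       102.50        89.1150       267.3450
  4     2,102.50     1,744.6380     6,978.5520
  Σ                  2,024.9519     7,530.4662
Price P = Σ PV = 2,024.9519.
Macaulay duration = Σ(t·PV) / P = 7,530.4662 / 2,024.9519 = 3.71884 half-year periods.
In years: 3.71884 / 2 = 1.85942 years.

1.86 years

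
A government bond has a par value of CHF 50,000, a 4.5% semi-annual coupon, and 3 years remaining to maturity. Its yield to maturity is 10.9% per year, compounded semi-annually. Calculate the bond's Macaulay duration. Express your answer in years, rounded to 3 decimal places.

2.822 years

Periodic yield y = 0.0545. Discount each cash flow and weight by its period:
  t   CF        PV=CF/(1+0.0545)^t    t·PV
  1     1,125.00     1,066.8563     1,066.8563
  2     1,125.00     1,011.7177     2,023.4354
  3     1,125.00       959.4288     2,878.2865
  4     1,125.00       909.8424     3,639.3697
  5     1,125.00       862.8188     4,314.0940
  6    51,125.00    37,183.8039   223,102.8237
  Σ                 41,994.4681   237,024.8657
Price P = Σ PV = 41,994.4681.
Macaulay duration = Σ(t·PV) / P = 237,024.8657 / 41,994.4681 = 5.64419 half-year periods.
In years: 5.64419 / 2 = 2.82210 years.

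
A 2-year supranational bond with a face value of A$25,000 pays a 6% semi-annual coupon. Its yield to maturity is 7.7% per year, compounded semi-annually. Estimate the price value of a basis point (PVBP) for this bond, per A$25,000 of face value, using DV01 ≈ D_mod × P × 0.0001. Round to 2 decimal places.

Periodic yield y = 0.0385.
  t   CF        PV=CF/(1+0.0385)^t    t·PV
  1       750.00       722.1955       722.1955
  2       750.00       695.4217     1,390.8435
  3       750.00       669.6406     2,008.9217
  4    25,750.00    22,138.6549    88,554.6195
  Σ                 24,225.9127    92,676.5802
P = 24,225.9127; D_Mac = 3.82551 half-year periods = 1.91276 yrs; D_mod = 1.84185 yrs.
DV01 ≈ 1.84185 × 24,225.9127 × 0.0001 = 4.462040.

A$4.46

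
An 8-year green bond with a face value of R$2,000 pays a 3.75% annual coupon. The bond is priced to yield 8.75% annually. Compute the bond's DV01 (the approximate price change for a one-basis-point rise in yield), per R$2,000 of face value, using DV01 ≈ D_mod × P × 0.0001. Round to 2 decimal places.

Periodic yield y = 0.0875.
  t   CF        PV=CF/(1+0.0875)^t    t·PV
  1        75.00        68.9655        68.9655
  2        75.00        63.4166       126.8331
  3        75.00        58.3141       174.9423
  4        75.00        53.6221       214.4886
  5        75.00        49.3077       246.5386
  6        75.00        45.3404       272.0426
  7        75.00        41.6924       291.8465
  8     2,075.00     1,060.6790     8,485.4321
  Σ                  1,441.3378     9,881.0893
P = 1,441.3378; D_Mac = 6.85550 yrs; D_mod = 6.30391 yrs.
DV01 ≈ 6.30391 × 1,441.3378 × 0.0001 = 0.908606.

R$0.91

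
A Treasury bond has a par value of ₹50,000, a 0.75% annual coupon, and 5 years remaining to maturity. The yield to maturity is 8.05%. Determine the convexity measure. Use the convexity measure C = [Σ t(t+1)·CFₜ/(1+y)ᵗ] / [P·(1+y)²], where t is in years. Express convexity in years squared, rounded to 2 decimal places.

With y = 0.0805:
  t   CF        PV=CF/(1+0.0805)^t    t·PV        t(t+1)·PV
  1       375.00       347.0615       347.0615         694.1231
  2       375.00       321.2046       642.4092       1,927.2275
  3       375.00       297.2740       891.8221       3,567.2882
  4       375.00       275.1263     1,100.5054       5,502.5270
  5    50,375.00    34,205.1267   171,025.6333   1,026,153.8001
  Σ                 35,445.7932   174,007.4315   1,037,844.9658
P = 35,445.7932.
Convexity = Σ t(t+1)·PV / [P·(1+y)²] = 1,037,844.9658 / (35,445.7932 × 1.167480) = 25.07946.

25.08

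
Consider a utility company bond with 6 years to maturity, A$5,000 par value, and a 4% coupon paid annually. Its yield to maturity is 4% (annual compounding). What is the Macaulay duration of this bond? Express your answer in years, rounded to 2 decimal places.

Periodic yield y = 0.04. Discount each cash flow and weight by its year:
  t   CF        PV=CF/(1+0.04)^t    t·PV
  1       200.00       192.3077       192.3077
  2       200.00       184.9112       369.8225
  3       200.00       177.7993       533.3978
  4       200.00       170.9608       683.8434
  5       200.00       164.3854       821.9271
  6     5,200.00     4,109.6355    24,657.8132
  Σ                  5,000.0000    27,259.1117
Price P = Σ PV = 5,000.0000.
Macaulay duration = Σ(t·PV) / P = 27,259.1117 / 5,000.0000 = 5.45182 years.

5.45 years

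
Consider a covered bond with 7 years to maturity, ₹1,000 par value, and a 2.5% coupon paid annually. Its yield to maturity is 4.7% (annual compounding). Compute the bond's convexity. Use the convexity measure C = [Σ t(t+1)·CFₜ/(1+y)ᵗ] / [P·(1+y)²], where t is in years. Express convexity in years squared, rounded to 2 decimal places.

With y = 0.047:
  t   CF        PV=CF/(1+0.047)^t    t·PV        t(t+1)·PV
  1        25.00        23.8777        23.8777          47.7555
  2        25.00        22.8059        45.6117         136.8352
  3        25.00        21.7821        65.3463         261.3853
  4        25.00        20.8043        83.2172         416.0862
  5        25.00        19.8704        99.3520         596.1120
  6        25.00        18.9784       113.8705         797.0934
  7     1,025.00       743.1853     5,202.2969      41,618.3752
  Σ                    871.3041     5,633.5724      43,873.6427
P = 871.3041.
Convexity = Σ t(t+1)·PV / [P·(1+y)²] = 43,873.6427 / (871.3041 × 1.096209) = 45.93467.

45.93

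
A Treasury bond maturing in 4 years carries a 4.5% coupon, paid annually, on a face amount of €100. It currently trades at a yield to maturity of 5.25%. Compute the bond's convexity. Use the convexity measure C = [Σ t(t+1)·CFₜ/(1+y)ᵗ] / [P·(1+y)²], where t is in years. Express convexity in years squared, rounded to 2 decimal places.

16.53

With y = 0.0525:
  t   CF        PV=CF/(1+0.0525)^t    t·PV        t(t+1)·PV
  1         4.50         4.2755         4.2755           8.5511
  2         4.50         4.0623         8.1245          24.3736
  3         4.50         3.8596        11.5789          46.3156
  4       104.50        85.1585       340.6339       1,703.1695
  Σ                     97.3559       364.6129       1,782.4098
P = 97.3559.
Convexity = Σ t(t+1)·PV / [P·(1+y)²] = 1,782.4098 / (97.3559 × 1.107756) = 16.52727.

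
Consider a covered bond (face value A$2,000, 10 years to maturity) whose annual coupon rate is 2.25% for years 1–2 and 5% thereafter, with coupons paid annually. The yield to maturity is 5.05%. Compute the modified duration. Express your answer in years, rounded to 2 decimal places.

8.05 years

Periodic yield y = 0.0505. First find Macaulay duration:
  t   CF        PV=CF/(1+0.0505)^t    t·PV
  1        45.00        42.8367        42.8367
  2        45.00        40.7775        81.5550
  3       100.00        86.2605       258.7814
  4       100.00        82.1137       328.4549
  5       100.00        78.1663       390.8316
  6       100.00        74.4087       446.4521
  7       100.00        70.8317       495.8218
  8       100.00        67.4266       539.4132
  9       100.00        64.1853       577.6676
  10    2,100.00     1,283.0947    12,830.9475
  Σ                  1,890.1018    15,992.7619
P = 1,890.1018; Macaulay duration = 15,992.7619 / 1,890.1018 = 8.46132 years.
Modified duration = D_Mac / (1 + y) = 8.46132 / 1.0505 = 8.05457 years.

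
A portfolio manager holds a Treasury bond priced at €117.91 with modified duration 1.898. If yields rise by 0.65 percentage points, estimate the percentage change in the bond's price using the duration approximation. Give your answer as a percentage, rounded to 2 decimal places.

Duration approximation: ΔP/P ≈ -D_mod · Δy = -1.898 × (+0.0065) = -0.012337.
As a percentage: -1.2337%.

-1.23%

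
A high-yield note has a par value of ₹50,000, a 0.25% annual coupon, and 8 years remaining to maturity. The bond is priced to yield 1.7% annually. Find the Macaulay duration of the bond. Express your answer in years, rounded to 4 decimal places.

Periodic yield y = 0.017. Discount each cash flow and weight by its year:
  t   CF        PV=CF/(1+0.017)^t    t·PV
  1       125.00       122.9105       122.9105
  2       125.00       120.8560       241.7119
  3       125.00       118.8358       356.5073
  4       125.00       116.8493       467.3973
  5       125.00       114.8961       574.4804
  6       125.00       112.9755       677.8530
  7       125.00       111.0870       777.6092
  8    50,125.00    43,801.2760   350,410.2079
  Σ                 44,619.6862   353,628.6776
Price P = Σ PV = 44,619.6862.
Macaulay duration = Σ(t·PV) / P = 353,628.6776 / 44,619.6862 = 7.92540 years.

7.9254 years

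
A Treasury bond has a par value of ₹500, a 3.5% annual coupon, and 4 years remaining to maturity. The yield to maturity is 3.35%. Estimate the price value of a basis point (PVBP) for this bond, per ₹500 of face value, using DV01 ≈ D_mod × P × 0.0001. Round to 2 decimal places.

Periodic yield y = 0.0335.
  t   CF        PV=CF/(1+0.0335)^t    t·PV
  1        17.50        16.9328        16.9328
  2        17.50        16.3839        32.7678
  3        17.50        15.8528        47.5585
  4       517.50       453.5952     1,814.3807
  Σ                    502.7646     1,911.6397
P = 502.7646; D_Mac = 3.80226 yrs; D_mod = 3.67901 yrs.
DV01 ≈ 3.67901 × 502.7646 × 0.0001 = 0.184968.

₹0.18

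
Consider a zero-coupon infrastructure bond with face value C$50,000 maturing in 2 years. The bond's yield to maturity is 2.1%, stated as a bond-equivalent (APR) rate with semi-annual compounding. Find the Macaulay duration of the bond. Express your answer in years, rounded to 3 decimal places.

2.000 years

A zero-coupon bond has a single cash flow at maturity, so its Macaulay duration equals its maturity: 2 years.
(Equivalently: 4 semi-annual periods ÷ 2 = 2 years.)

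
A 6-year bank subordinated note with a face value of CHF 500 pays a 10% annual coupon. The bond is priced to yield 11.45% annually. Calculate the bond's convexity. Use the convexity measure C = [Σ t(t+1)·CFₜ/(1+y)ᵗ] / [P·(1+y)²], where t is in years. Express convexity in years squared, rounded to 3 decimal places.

With y = 0.1145:
  t   CF        PV=CF/(1+0.1145)^t    t·PV        t(t+1)·PV
  1        50.00        44.8632        44.8632          89.7263
  2        50.00        40.2541        80.5082         241.5245
  3        50.00        36.1185       108.3555         433.4221
  4        50.00        32.4078       129.6312         648.1562
  5        50.00        29.0783       145.3917         872.3503
  6       550.00       287.0002     1,722.0014      12,054.0099
  Σ                    469.7221     2,230.7512      14,339.1892
P = 469.7221.
Convexity = Σ t(t+1)·PV / [P·(1+y)²] = 14,339.1892 / (469.7221 × 1.242110) = 24.57669.

24.577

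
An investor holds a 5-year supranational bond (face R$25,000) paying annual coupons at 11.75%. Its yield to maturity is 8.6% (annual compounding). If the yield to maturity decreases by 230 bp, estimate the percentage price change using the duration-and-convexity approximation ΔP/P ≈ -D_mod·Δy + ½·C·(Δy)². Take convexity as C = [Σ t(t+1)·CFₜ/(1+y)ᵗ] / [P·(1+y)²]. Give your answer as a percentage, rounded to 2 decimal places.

+9.22%

With y = 0.086:
  t   CF        PV=CF/(1+0.086)^t    t·PV        t(t+1)·PV
  1     2,937.50     2,704.8803     2,704.8803       5,409.7606
  2     2,937.50     2,490.6817     4,981.3633      14,944.0900
  3     2,937.50     2,293.4454     6,880.3361      27,521.3444
  4     2,937.50     2,111.8281     8,447.3126      42,236.5630
  5    27,937.50    18,494.3220    92,471.6099     554,829.6593
  Σ                 28,095.1575   115,485.5022     644,941.4173
P = 28,095.1575; D_Mac = 4.11051 yrs; D_mod = 3.78500 yrs; C = 19.46387.
Duration effect: -3.78500 × (-0.023) = +0.087055
Convexity effect: 0.5 × 19.46387 × (-0.023)² = +0.0051482
ΔP/P ≈ +0.087055 + 0.0051482 = +0.092203 = +9.2203%.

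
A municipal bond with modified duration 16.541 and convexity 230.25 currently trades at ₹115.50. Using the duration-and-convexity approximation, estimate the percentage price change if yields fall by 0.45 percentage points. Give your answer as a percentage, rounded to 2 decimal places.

+7.68%

Duration effect: -D_mod·Δy = -16.541 × (-0.0045) = +0.0744345
Convexity effect: ½·C·(Δy)² = 0.5 × 230.25 × (-0.0045)² = +0.00233128125
ΔP/P ≈ +0.0744345 + 0.00233128125 = +0.07676578125
= +7.676578125%.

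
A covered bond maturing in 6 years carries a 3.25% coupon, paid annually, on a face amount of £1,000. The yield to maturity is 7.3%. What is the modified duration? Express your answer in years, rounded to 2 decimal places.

5.11 years

Periodic yield y = 0.073. First find Macaulay duration:
  t   CF        PV=CF/(1+0.073)^t    t·PV
  1        32.50        30.2889        30.2889
  2        32.50        28.2282        56.4565
  3        32.50        26.3078        78.9233
  4        32.50        24.5180        98.0719
  5        32.50        22.8499       114.2496
  6     1,032.50       676.5373     4,059.2236
  Σ                    808.7301     4,437.2139
P = 808.7301; Macaulay duration = 4,437.2139 / 808.7301 = 5.48664 years.
Modified duration = D_Mac / (1 + y) = 5.48664 / 1.073 = 5.11337 years.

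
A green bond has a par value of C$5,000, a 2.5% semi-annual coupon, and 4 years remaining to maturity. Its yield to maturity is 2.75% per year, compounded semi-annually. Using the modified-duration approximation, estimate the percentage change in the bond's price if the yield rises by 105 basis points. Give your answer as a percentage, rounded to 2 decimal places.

-3.97%

Periodic yield y = 0.01375. Modified duration first:
  t   CF        PV=CF/(1+0.01375)^t    t·PV
  1        62.50        61.6523        61.6523
  2        62.50        60.8161       121.6321
  3        62.50        59.9912       179.9735
  4        62.50        59.1775       236.7100
  5        62.50        58.3748       291.8742
  6        62.50        57.5831       345.4984
  7        62.50        56.8020       397.6143
  8     5,062.50     4,538.5602    36,308.4814
  Σ                  4,952.9571    37,943.4362
P = 4,952.9571; D_Mac = 7.66076 half-year periods = 3.83038 yrs; D_mod = 3.83038/(1+0.01375) = 3.77843 yrs.
ΔP/P ≈ -D_mod · Δy = -3.77843 × (+0.0105) = -0.039674 = -3.9674%.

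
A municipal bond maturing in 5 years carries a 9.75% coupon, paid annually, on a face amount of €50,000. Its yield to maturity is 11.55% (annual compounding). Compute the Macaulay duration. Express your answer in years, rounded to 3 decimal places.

4.157 years

Periodic yield y = 0.1155. Discount each cash flow and weight by its year:
  t   CF        PV=CF/(1+0.1155)^t    t·PV
  1     4,875.00     4,370.2376     4,370.2376
  2     4,875.00     3,917.7387     7,835.4775
  3     4,875.00     3,512.0921    10,536.2763
  4     4,875.00     3,148.4465    12,593.7861
  5    54,875.00    31,770.6910   158,853.4548
  Σ                 46,719.2059   194,189.2323
Price P = Σ PV = 46,719.2059.
Macaulay duration = Σ(t·PV) / P = 194,189.2323 / 46,719.2059 = 4.15652 years.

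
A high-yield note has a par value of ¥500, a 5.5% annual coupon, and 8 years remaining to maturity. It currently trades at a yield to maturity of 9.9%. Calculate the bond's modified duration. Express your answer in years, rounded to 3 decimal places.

Periodic yield y = 0.099. First find Macaulay duration:
  t   CF        PV=CF/(1+0.099)^t    t·PV
  1        27.50        25.0227        25.0227
  2        27.50        22.7687        45.5373
  3        27.50        20.7176        62.1528
  4        27.50        18.8513        75.4053
  5        27.50        17.1532        85.7658
  6        27.50        15.6080        93.6478
  7        27.50        14.2020        99.4138
  8       527.50       247.8797     1,983.0374
  Σ                    382.2031     2,469.9831
P = 382.2031; Macaulay duration = 2,469.9831 / 382.2031 = 6.46249 years.
Modified duration = D_Mac / (1 + y) = 6.46249 / 1.099 = 5.88033 years.

5.880 years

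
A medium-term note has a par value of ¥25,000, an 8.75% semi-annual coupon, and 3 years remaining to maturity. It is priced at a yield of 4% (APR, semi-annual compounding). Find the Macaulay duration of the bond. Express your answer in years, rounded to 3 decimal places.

Periodic yield y = 0.02. Discount each cash flow and weight by its period:
  t   CF        PV=CF/(1+0.02)^t    t·PV
  1     1,093.75     1,072.3039     1,072.3039
  2     1,093.75     1,051.2784     2,102.5567
  3     1,093.75     1,030.6651     3,091.9952
  4     1,093.75     1,010.4559     4,041.8237
  5     1,093.75       990.6431     4,953.2154
  6    26,093.75    23,170.5033   139,023.0195
  Σ                 28,325.8496   154,284.9144
Price P = Σ PV = 28,325.8496.
Macaulay duration = Σ(t·PV) / P = 154,284.9144 / 28,325.8496 = 5.44679 half-year periods.
In years: 5.44679 / 2 = 2.72339 years.

2.723 years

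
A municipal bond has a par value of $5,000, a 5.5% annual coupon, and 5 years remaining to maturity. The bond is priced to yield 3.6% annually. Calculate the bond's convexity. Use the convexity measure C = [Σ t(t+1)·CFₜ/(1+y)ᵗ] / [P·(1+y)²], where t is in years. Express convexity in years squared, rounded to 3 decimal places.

With y = 0.036:
  t   CF        PV=CF/(1+0.036)^t    t·PV        t(t+1)·PV
  1       275.00       265.4440       265.4440         530.8880
  2       275.00       256.2201       512.4402       1,537.3206
  3       275.00       247.3167       741.9501       2,967.8003
  4       275.00       238.7227       954.8907       4,774.4535
  5     5,275.00     4,420.0144    22,100.0721     132,600.4328
  Σ                  5,427.7179    24,574.7971     142,410.8952
P = 5,427.7179.
Convexity = Σ t(t+1)·PV / [P·(1+y)²] = 142,410.8952 / (5,427.7179 × 1.073296) = 24.44592.

24.446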